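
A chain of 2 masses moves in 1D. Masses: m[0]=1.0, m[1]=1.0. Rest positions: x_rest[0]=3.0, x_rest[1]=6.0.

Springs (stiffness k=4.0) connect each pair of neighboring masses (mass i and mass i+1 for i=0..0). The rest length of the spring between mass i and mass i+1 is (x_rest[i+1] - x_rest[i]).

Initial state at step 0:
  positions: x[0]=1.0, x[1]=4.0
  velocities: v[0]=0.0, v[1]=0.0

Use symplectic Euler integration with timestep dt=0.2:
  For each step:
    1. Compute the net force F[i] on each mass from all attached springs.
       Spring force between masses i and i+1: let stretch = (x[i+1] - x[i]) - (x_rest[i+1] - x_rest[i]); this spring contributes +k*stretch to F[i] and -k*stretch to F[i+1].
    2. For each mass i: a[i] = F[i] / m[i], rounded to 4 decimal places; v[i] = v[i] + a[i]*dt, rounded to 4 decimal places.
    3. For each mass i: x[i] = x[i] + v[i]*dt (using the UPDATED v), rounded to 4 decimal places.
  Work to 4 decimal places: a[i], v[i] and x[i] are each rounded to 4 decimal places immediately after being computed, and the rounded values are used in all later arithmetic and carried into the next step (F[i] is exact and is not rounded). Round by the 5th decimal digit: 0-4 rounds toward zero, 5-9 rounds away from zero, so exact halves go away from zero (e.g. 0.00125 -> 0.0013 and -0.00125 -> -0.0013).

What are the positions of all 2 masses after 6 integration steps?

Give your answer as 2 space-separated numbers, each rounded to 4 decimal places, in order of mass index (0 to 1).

Step 0: x=[1.0000 4.0000] v=[0.0000 0.0000]
Step 1: x=[1.0000 4.0000] v=[0.0000 0.0000]
Step 2: x=[1.0000 4.0000] v=[0.0000 0.0000]
Step 3: x=[1.0000 4.0000] v=[0.0000 0.0000]
Step 4: x=[1.0000 4.0000] v=[0.0000 0.0000]
Step 5: x=[1.0000 4.0000] v=[0.0000 0.0000]
Step 6: x=[1.0000 4.0000] v=[0.0000 0.0000]

Answer: 1.0000 4.0000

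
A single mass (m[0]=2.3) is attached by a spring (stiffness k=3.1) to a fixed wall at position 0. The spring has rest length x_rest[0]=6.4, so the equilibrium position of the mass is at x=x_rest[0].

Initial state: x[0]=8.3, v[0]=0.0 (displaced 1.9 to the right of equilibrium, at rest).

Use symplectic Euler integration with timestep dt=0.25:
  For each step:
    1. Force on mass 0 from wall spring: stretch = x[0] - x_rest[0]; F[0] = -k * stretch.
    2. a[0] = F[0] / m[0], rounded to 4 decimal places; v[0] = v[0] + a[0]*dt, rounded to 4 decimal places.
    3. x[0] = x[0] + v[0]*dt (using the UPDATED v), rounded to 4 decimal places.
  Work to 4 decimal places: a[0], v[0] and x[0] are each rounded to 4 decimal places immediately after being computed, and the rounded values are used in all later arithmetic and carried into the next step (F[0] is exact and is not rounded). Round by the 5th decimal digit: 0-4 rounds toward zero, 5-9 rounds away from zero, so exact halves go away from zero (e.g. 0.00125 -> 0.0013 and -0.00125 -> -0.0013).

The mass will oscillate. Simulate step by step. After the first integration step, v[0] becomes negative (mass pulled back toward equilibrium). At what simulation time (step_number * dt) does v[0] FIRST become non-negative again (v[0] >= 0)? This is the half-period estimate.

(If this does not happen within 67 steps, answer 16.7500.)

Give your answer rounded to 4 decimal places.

Answer: 2.7500

Derivation:
Step 0: x=[8.3000] v=[0.0000]
Step 1: x=[8.1400] v=[-0.6402]
Step 2: x=[7.8334] v=[-1.2265]
Step 3: x=[7.4060] v=[-1.7095]
Step 4: x=[6.8939] v=[-2.0485]
Step 5: x=[6.3402] v=[-2.2149]
Step 6: x=[5.7915] v=[-2.1948]
Step 7: x=[5.2941] v=[-1.9898]
Step 8: x=[4.8898] v=[-1.6172]
Step 9: x=[4.6127] v=[-1.1083]
Step 10: x=[4.4862] v=[-0.5061]
Step 11: x=[4.5209] v=[0.1388]
First v>=0 after going negative at step 11, time=2.7500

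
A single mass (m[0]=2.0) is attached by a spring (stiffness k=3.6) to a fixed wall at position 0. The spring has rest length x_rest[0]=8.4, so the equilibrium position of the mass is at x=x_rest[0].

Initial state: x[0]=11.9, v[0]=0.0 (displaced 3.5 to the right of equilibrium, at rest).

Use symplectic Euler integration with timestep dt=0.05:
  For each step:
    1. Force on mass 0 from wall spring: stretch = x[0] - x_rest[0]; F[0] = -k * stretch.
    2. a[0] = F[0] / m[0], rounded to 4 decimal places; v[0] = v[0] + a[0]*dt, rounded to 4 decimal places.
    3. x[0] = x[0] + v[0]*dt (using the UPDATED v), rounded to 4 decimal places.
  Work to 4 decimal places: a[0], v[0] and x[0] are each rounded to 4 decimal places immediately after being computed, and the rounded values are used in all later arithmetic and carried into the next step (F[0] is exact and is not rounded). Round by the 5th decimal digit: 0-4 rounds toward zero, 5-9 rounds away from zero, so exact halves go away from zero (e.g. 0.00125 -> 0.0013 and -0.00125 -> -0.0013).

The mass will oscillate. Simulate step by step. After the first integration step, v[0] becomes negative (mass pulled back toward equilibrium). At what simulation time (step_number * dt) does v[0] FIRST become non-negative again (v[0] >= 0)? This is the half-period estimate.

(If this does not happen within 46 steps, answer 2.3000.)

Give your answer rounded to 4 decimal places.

Answer: 2.3000

Derivation:
Step 0: x=[11.9000] v=[0.0000]
Step 1: x=[11.8843] v=[-0.3150]
Step 2: x=[11.8529] v=[-0.6286]
Step 3: x=[11.8059] v=[-0.9394]
Step 4: x=[11.7436] v=[-1.2459]
Step 5: x=[11.6663] v=[-1.5468]
Step 6: x=[11.5743] v=[-1.8408]
Step 7: x=[11.4680] v=[-2.1265]
Step 8: x=[11.3479] v=[-2.4026]
Step 9: x=[11.2145] v=[-2.6679]
Step 10: x=[11.0684] v=[-2.9212]
Step 11: x=[10.9103] v=[-3.1614]
Step 12: x=[10.7409] v=[-3.3873]
Step 13: x=[10.5610] v=[-3.5980]
Step 14: x=[10.3714] v=[-3.7925]
Step 15: x=[10.1729] v=[-3.9699]
Step 16: x=[9.9664] v=[-4.1295]
Step 17: x=[9.7529] v=[-4.2705]
Step 18: x=[9.5333] v=[-4.3923]
Step 19: x=[9.3086] v=[-4.4943]
Step 20: x=[9.0798] v=[-4.5761]
Step 21: x=[8.8479] v=[-4.6373]
Step 22: x=[8.6140] v=[-4.6776]
Step 23: x=[8.3792] v=[-4.6969]
Step 24: x=[8.1445] v=[-4.6950]
Step 25: x=[7.9109] v=[-4.6720]
Step 26: x=[7.6795] v=[-4.6280]
Step 27: x=[7.4513] v=[-4.5632]
Step 28: x=[7.2274] v=[-4.4778]
Step 29: x=[7.0088] v=[-4.3723]
Step 30: x=[6.7964] v=[-4.2471]
Step 31: x=[6.5913] v=[-4.1028]
Step 32: x=[6.3943] v=[-3.9400]
Step 33: x=[6.2063] v=[-3.7595]
Step 34: x=[6.0282] v=[-3.5621]
Step 35: x=[5.8608] v=[-3.3486]
Step 36: x=[5.7048] v=[-3.1201]
Step 37: x=[5.5609] v=[-2.8775]
Step 38: x=[5.4298] v=[-2.6220]
Step 39: x=[5.3121] v=[-2.3547]
Step 40: x=[5.2083] v=[-2.0768]
Step 41: x=[5.1188] v=[-1.7895]
Step 42: x=[5.0441] v=[-1.4942]
Step 43: x=[4.9845] v=[-1.1922]
Step 44: x=[4.9403] v=[-0.8848]
Step 45: x=[4.9116] v=[-0.5734]
Step 46: x=[4.8986] v=[-0.2594]
v[0] did not become non-negative within 46 steps; using fallback time=2.3000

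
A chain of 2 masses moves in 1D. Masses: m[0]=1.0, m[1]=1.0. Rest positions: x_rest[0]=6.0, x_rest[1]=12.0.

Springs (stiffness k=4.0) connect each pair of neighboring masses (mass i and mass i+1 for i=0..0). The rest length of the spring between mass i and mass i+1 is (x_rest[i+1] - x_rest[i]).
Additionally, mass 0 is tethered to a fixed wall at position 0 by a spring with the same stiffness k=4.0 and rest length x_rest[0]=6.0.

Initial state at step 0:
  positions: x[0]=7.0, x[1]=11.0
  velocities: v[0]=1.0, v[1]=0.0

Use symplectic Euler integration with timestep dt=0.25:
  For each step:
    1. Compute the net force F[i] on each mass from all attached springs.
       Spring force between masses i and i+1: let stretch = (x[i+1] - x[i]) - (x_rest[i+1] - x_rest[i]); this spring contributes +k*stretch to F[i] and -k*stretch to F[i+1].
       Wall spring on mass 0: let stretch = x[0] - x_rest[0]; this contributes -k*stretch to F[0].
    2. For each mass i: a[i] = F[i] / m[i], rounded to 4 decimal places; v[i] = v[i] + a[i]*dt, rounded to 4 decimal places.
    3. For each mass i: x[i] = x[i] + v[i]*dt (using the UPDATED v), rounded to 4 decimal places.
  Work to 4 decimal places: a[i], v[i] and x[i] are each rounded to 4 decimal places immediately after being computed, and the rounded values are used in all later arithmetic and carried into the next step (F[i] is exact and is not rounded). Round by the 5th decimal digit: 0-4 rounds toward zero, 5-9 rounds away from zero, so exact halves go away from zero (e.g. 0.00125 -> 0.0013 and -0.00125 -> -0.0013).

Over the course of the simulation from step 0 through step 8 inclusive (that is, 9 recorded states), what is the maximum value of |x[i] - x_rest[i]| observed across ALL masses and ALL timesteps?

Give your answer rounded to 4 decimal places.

Answer: 1.4777

Derivation:
Step 0: x=[7.0000 11.0000] v=[1.0000 0.0000]
Step 1: x=[6.5000 11.5000] v=[-2.0000 2.0000]
Step 2: x=[5.6250 12.2500] v=[-3.5000 3.0000]
Step 3: x=[5.0000 12.8438] v=[-2.5000 2.3750]
Step 4: x=[5.0860 12.9766] v=[0.3438 0.5312]
Step 5: x=[5.8731 12.6368] v=[3.1484 -1.3594]
Step 6: x=[6.8829 12.1060] v=[4.0390 -2.1231]
Step 7: x=[7.4777 11.7695] v=[2.3792 -1.3462]
Step 8: x=[7.2760 11.8600] v=[-0.8067 0.3620]
Max displacement = 1.4777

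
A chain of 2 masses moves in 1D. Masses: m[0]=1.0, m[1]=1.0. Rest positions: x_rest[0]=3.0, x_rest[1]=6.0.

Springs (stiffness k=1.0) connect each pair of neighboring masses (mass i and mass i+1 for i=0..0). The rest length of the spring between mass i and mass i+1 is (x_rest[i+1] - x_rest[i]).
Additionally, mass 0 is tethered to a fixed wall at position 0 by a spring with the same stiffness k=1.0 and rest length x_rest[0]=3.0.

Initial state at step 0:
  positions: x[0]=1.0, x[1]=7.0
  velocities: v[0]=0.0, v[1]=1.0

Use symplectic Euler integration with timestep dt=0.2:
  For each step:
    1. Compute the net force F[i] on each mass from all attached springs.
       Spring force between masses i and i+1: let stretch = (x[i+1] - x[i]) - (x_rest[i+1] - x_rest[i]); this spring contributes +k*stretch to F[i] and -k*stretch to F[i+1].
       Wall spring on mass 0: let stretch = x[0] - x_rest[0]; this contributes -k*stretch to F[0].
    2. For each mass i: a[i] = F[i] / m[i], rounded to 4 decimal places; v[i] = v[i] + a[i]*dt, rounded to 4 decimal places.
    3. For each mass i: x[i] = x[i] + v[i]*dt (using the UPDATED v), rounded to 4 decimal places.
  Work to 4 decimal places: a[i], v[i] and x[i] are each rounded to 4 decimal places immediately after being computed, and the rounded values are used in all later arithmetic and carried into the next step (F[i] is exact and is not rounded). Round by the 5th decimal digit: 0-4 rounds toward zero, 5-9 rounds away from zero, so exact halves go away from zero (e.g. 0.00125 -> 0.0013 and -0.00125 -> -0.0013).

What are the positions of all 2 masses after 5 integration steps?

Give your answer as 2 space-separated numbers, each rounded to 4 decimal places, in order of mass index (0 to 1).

Step 0: x=[1.0000 7.0000] v=[0.0000 1.0000]
Step 1: x=[1.2000 7.0800] v=[1.0000 0.4000]
Step 2: x=[1.5872 7.0448] v=[1.9360 -0.1760]
Step 3: x=[2.1292 6.9113] v=[2.7101 -0.6675]
Step 4: x=[2.7773 6.7065] v=[3.2407 -1.0239]
Step 5: x=[3.4715 6.4646] v=[3.4711 -1.2097]

Answer: 3.4715 6.4646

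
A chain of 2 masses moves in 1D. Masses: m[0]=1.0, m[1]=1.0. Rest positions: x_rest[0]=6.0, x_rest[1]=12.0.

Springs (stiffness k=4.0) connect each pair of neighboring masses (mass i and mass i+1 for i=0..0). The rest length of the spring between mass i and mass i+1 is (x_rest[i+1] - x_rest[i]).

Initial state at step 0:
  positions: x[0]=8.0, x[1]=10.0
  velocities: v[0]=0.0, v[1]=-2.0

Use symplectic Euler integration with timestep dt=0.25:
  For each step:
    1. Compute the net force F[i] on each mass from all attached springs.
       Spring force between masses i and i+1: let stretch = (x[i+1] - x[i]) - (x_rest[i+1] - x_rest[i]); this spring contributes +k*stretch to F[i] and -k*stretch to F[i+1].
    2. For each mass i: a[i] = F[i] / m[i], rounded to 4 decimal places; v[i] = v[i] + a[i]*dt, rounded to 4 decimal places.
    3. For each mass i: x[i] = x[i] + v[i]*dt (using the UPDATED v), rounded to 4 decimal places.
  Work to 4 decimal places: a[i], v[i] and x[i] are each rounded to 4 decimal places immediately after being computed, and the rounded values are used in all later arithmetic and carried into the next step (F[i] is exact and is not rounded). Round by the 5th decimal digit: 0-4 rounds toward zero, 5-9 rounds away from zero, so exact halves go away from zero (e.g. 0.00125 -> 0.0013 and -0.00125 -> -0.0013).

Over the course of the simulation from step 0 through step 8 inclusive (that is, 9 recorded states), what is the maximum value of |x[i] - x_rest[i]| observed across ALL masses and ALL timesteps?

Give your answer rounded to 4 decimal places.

Answer: 3.9354

Derivation:
Step 0: x=[8.0000 10.0000] v=[0.0000 -2.0000]
Step 1: x=[7.0000 10.5000] v=[-4.0000 2.0000]
Step 2: x=[5.3750 11.6250] v=[-6.5000 4.5000]
Step 3: x=[3.8125 12.6875] v=[-6.2500 4.2500]
Step 4: x=[2.9688 13.0313] v=[-3.3750 1.3750]
Step 5: x=[3.1407 12.3594] v=[0.6875 -2.6875]
Step 6: x=[4.1173 10.8829] v=[3.9062 -5.9062]
Step 7: x=[5.2853 9.2150] v=[4.6718 -6.6718]
Step 8: x=[5.9357 8.0646] v=[2.6015 -4.6015]
Max displacement = 3.9354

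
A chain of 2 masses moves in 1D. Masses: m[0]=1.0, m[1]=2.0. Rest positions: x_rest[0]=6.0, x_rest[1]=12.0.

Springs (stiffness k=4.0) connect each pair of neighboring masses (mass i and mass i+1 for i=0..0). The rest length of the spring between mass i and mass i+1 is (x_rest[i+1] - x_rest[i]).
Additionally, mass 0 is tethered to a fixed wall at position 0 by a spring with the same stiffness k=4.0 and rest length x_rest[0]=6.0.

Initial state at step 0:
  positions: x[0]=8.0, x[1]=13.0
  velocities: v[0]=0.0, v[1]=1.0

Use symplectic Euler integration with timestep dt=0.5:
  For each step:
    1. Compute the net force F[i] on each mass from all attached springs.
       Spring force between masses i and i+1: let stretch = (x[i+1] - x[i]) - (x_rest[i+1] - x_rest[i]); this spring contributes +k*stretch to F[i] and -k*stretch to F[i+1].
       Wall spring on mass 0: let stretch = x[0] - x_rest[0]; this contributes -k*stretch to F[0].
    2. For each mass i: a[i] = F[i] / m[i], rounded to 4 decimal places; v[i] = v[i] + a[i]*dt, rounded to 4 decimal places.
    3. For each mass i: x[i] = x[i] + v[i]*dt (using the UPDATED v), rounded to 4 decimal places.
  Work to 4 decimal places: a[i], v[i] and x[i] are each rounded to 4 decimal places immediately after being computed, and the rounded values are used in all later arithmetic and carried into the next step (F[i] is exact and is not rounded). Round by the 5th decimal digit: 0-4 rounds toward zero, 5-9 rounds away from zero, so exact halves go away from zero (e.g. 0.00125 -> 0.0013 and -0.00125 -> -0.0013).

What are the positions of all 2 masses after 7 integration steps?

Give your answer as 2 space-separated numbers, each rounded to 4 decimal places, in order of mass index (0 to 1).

Step 0: x=[8.0000 13.0000] v=[0.0000 1.0000]
Step 1: x=[5.0000 14.0000] v=[-6.0000 2.0000]
Step 2: x=[6.0000 13.5000] v=[2.0000 -1.0000]
Step 3: x=[8.5000 12.2500] v=[5.0000 -2.5000]
Step 4: x=[6.2500 12.1250] v=[-4.5000 -0.2500]
Step 5: x=[3.6250 12.0625] v=[-5.2500 -0.1250]
Step 6: x=[5.8125 10.7813] v=[4.3750 -2.5625]
Step 7: x=[7.1563 10.0157] v=[2.6876 -1.5313]

Answer: 7.1563 10.0157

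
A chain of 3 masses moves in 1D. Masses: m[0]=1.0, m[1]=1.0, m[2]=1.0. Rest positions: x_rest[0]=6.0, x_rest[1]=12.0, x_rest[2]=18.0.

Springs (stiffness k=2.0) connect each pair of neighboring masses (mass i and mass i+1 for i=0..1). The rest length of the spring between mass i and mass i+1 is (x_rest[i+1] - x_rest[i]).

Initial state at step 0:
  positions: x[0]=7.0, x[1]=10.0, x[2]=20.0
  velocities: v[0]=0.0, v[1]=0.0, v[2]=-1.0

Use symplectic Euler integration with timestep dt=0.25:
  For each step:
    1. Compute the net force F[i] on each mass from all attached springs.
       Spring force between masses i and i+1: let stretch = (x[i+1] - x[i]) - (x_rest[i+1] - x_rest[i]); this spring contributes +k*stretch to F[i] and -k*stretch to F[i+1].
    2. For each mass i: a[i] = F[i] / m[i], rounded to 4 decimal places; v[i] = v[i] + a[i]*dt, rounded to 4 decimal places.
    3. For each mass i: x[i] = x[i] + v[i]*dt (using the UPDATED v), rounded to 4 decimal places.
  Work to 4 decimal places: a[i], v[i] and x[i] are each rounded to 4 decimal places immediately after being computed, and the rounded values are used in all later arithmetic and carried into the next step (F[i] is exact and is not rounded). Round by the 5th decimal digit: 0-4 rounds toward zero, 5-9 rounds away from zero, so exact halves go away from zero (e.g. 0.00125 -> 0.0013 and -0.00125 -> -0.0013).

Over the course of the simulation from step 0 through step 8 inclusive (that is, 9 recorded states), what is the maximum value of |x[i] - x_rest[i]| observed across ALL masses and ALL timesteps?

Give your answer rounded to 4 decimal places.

Step 0: x=[7.0000 10.0000 20.0000] v=[0.0000 0.0000 -1.0000]
Step 1: x=[6.6250 10.8750 19.2500] v=[-1.5000 3.5000 -3.0000]
Step 2: x=[6.0313 12.2656 18.2031] v=[-2.3750 5.5625 -4.1875]
Step 3: x=[5.4668 13.6191 17.1640] v=[-2.2579 5.4141 -4.1563]
Step 4: x=[5.1714 14.3967 16.4318] v=[-1.1818 3.1104 -2.9288]
Step 5: x=[5.2791 14.2755 16.1952] v=[0.4309 -0.4847 -0.9464]
Step 6: x=[5.7614 13.2697 16.4687] v=[1.9291 -4.0231 1.0938]
Step 7: x=[6.4322 11.7253 17.0923] v=[2.6833 -6.1778 2.4943]
Step 8: x=[7.0147 10.1901 17.7950] v=[2.3299 -6.1409 2.8108]
Max displacement = 2.3967

Answer: 2.3967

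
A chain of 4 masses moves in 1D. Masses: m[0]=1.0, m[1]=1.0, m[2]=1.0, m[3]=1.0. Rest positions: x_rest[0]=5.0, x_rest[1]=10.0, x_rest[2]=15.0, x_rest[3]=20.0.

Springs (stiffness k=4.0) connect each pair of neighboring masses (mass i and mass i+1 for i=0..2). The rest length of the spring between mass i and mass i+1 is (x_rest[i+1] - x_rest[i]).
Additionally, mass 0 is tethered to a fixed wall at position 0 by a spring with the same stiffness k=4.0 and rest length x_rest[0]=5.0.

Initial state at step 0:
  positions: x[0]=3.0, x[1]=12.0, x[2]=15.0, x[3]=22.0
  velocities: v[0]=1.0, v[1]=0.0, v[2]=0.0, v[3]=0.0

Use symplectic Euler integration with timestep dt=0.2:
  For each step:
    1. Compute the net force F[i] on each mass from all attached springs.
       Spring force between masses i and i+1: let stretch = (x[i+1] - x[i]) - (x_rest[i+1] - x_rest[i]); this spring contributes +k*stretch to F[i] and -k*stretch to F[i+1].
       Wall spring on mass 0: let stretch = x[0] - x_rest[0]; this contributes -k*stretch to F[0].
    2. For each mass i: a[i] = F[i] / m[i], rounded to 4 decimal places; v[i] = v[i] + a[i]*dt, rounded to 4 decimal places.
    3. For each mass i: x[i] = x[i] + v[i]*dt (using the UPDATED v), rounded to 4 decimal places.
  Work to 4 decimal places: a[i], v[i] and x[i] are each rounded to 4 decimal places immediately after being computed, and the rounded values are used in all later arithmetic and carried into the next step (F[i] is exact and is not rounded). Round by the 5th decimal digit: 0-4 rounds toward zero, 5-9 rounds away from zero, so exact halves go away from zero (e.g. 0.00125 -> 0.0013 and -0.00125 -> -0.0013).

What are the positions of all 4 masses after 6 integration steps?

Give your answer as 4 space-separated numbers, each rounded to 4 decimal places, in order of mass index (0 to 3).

Answer: 5.8966 11.7814 14.9369 20.5720

Derivation:
Step 0: x=[3.0000 12.0000 15.0000 22.0000] v=[1.0000 0.0000 0.0000 0.0000]
Step 1: x=[4.1600 11.0400 15.6400 21.6800] v=[5.8000 -4.8000 3.2000 -1.6000]
Step 2: x=[5.7552 9.7152 16.5104 21.1936] v=[7.9760 -6.6240 4.3520 -2.4320]
Step 3: x=[7.0632 8.8440 17.0429 20.7579] v=[6.5398 -4.3558 2.6624 -2.1786]
Step 4: x=[7.5260 8.9997 16.8580 20.5278] v=[2.3139 0.7787 -0.9247 -1.1506]
Step 5: x=[7.0204 10.1770 16.0029 20.5105] v=[-2.5279 5.8864 -4.2755 -0.0864]
Step 6: x=[5.8966 11.7814 14.9369 20.5720] v=[-5.6189 8.0218 -5.3301 0.3075]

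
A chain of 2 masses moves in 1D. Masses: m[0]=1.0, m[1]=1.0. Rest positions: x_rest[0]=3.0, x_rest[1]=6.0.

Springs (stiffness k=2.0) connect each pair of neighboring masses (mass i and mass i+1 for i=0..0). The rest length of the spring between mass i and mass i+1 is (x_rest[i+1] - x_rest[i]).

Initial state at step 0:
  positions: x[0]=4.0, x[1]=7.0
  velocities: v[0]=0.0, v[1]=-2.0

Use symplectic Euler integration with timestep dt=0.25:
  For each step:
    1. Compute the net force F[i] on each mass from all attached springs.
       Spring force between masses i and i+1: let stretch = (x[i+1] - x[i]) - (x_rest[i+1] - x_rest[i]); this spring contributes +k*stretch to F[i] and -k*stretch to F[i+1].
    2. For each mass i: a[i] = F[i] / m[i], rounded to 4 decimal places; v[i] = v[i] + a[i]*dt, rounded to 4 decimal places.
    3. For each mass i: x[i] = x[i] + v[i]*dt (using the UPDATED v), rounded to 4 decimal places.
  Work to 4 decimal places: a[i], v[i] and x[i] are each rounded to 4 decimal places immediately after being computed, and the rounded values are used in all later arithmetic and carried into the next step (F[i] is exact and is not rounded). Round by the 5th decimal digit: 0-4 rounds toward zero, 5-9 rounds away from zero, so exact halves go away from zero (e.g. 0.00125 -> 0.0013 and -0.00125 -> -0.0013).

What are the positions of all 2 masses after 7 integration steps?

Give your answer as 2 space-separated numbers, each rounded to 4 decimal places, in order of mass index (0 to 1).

Answer: 2.0509 5.4491

Derivation:
Step 0: x=[4.0000 7.0000] v=[0.0000 -2.0000]
Step 1: x=[4.0000 6.5000] v=[0.0000 -2.0000]
Step 2: x=[3.9375 6.0625] v=[-0.2500 -1.7500]
Step 3: x=[3.7656 5.7344] v=[-0.6875 -1.3125]
Step 4: x=[3.4648 5.5352] v=[-1.2031 -0.7969]
Step 5: x=[3.0478 5.4522] v=[-1.6679 -0.3321]
Step 6: x=[2.5564 5.4436] v=[-1.9657 -0.0343]
Step 7: x=[2.0509 5.4491] v=[-2.0221 0.0221]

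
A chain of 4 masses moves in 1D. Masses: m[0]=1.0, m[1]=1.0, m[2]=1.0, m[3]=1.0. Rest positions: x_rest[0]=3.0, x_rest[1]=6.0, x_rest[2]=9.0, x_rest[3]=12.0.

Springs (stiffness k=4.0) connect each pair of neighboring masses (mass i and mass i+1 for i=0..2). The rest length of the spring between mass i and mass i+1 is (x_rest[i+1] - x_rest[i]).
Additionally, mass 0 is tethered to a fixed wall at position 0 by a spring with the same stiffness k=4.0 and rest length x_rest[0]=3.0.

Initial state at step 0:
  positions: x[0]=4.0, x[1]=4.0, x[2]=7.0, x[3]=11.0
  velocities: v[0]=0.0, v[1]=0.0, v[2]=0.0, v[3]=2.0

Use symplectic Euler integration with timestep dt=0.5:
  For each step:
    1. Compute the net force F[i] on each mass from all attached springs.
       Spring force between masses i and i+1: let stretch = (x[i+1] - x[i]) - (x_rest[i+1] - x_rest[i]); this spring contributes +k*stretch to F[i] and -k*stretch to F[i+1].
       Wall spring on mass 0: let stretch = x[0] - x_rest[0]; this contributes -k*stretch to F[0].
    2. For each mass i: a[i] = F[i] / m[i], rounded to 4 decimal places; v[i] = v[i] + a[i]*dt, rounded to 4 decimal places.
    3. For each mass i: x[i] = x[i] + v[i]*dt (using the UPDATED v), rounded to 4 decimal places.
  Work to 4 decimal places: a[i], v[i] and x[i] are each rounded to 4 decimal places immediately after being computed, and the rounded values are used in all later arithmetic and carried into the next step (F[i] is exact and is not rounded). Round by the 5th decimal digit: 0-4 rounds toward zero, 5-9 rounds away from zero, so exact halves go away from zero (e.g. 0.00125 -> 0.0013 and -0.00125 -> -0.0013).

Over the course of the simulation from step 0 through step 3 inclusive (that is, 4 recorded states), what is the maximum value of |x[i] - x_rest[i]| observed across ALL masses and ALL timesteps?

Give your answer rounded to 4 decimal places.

Answer: 3.0000

Derivation:
Step 0: x=[4.0000 4.0000 7.0000 11.0000] v=[0.0000 0.0000 0.0000 2.0000]
Step 1: x=[0.0000 7.0000 8.0000 11.0000] v=[-8.0000 6.0000 2.0000 0.0000]
Step 2: x=[3.0000 4.0000 11.0000 11.0000] v=[6.0000 -6.0000 6.0000 0.0000]
Step 3: x=[4.0000 7.0000 7.0000 14.0000] v=[2.0000 6.0000 -8.0000 6.0000]
Max displacement = 3.0000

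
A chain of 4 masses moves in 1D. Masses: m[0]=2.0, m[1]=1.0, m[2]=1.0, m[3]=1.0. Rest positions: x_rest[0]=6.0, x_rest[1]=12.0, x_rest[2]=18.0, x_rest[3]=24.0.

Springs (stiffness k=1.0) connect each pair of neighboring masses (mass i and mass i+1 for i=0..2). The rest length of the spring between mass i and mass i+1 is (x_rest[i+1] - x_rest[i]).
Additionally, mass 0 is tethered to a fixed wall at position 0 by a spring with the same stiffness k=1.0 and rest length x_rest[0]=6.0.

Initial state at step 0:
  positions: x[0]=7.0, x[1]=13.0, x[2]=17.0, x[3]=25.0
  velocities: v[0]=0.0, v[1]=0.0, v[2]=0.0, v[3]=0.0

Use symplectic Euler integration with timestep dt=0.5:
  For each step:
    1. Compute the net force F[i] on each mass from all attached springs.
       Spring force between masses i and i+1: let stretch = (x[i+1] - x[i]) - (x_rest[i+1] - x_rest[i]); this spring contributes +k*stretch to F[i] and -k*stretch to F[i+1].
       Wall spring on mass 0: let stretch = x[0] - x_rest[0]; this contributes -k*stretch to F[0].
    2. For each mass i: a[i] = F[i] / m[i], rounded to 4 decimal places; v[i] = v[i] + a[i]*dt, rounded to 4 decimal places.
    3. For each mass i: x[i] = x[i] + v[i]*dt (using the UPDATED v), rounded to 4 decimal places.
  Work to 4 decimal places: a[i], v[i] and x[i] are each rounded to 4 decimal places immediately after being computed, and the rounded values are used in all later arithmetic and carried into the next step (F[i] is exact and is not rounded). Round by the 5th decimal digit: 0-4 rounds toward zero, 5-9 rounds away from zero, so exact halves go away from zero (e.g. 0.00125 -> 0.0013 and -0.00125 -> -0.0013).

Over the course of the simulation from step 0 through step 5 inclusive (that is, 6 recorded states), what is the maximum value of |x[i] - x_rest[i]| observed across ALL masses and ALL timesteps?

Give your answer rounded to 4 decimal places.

Step 0: x=[7.0000 13.0000 17.0000 25.0000] v=[0.0000 0.0000 0.0000 0.0000]
Step 1: x=[6.8750 12.5000 18.0000 24.5000] v=[-0.2500 -1.0000 2.0000 -1.0000]
Step 2: x=[6.5938 11.9688 19.2500 23.8750] v=[-0.5625 -1.0625 2.5000 -1.2500]
Step 3: x=[6.1602 11.9141 19.8360 23.5938] v=[-0.8672 -0.1094 1.1719 -0.5625]
Step 4: x=[5.6758 12.4014 19.3809 23.8731] v=[-0.9688 0.9746 -0.9102 0.5586]
Step 5: x=[5.3226 12.9522 18.3040 24.5294] v=[-0.7064 1.1016 -2.1539 1.3125]
Max displacement = 1.8360

Answer: 1.8360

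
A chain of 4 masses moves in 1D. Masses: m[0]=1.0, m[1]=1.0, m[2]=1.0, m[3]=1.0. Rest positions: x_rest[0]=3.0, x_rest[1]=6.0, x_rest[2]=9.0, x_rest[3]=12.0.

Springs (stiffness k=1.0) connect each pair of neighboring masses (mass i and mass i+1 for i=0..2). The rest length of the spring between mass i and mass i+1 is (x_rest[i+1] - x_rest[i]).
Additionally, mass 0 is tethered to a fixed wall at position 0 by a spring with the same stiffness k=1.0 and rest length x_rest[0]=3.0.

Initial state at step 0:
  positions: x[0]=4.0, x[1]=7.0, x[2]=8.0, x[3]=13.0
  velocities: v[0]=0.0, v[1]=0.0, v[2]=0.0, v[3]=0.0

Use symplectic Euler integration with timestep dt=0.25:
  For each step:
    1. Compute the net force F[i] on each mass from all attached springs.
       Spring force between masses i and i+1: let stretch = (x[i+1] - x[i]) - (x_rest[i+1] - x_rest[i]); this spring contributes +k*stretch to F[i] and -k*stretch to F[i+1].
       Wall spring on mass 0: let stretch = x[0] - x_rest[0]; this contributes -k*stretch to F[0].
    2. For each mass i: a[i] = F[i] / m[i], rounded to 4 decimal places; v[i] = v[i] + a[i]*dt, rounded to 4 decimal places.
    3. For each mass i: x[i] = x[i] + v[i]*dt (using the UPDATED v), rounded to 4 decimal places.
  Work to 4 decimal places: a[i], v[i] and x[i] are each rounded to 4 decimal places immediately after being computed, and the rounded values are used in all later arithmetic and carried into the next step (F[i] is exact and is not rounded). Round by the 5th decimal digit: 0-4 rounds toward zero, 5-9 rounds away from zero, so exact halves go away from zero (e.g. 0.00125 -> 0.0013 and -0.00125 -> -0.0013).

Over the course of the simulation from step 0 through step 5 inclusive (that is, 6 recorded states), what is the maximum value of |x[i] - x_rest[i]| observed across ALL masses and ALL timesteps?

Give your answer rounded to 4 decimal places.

Step 0: x=[4.0000 7.0000 8.0000 13.0000] v=[0.0000 0.0000 0.0000 0.0000]
Step 1: x=[3.9375 6.8750 8.2500 12.8750] v=[-0.2500 -0.5000 1.0000 -0.5000]
Step 2: x=[3.8125 6.6524 8.7031 12.6484] v=[-0.5000 -0.8906 1.8125 -0.9063]
Step 3: x=[3.6267 6.3804 9.2747 12.3628] v=[-0.7432 -1.0879 2.2862 -1.1426]
Step 4: x=[3.3863 6.1172 9.8584 12.0717] v=[-0.9615 -1.0528 2.3347 -1.1646]
Step 5: x=[3.1050 5.9172 10.3466 11.8297] v=[-1.1254 -0.8002 1.9527 -0.9679]
Max displacement = 1.3466

Answer: 1.3466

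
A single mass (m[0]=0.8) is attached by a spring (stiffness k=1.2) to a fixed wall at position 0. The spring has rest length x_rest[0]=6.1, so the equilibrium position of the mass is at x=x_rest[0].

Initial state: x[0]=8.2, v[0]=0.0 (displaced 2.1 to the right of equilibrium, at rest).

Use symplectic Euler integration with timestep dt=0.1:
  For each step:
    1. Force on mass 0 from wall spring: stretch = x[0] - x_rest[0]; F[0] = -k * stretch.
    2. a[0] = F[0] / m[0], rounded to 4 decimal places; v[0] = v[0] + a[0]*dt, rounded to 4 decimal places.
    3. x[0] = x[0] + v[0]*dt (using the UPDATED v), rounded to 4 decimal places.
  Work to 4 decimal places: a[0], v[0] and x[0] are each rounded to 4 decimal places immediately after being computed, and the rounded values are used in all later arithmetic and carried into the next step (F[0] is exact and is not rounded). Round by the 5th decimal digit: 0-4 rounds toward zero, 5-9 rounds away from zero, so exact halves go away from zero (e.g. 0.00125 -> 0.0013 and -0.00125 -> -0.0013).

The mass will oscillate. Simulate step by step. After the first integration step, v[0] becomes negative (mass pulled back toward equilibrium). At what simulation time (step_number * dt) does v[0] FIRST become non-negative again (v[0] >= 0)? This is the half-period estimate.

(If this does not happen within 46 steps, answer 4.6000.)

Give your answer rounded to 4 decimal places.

Answer: 2.6000

Derivation:
Step 0: x=[8.2000] v=[0.0000]
Step 1: x=[8.1685] v=[-0.3150]
Step 2: x=[8.1060] v=[-0.6253]
Step 3: x=[8.0134] v=[-0.9262]
Step 4: x=[7.8921] v=[-1.2132]
Step 5: x=[7.7439] v=[-1.4820]
Step 6: x=[7.5710] v=[-1.7286]
Step 7: x=[7.3761] v=[-1.9493]
Step 8: x=[7.1620] v=[-2.1407]
Step 9: x=[6.9320] v=[-2.3000]
Step 10: x=[6.6895] v=[-2.4248]
Step 11: x=[6.4382] v=[-2.5132]
Step 12: x=[6.1818] v=[-2.5639]
Step 13: x=[5.9242] v=[-2.5762]
Step 14: x=[5.6692] v=[-2.5498]
Step 15: x=[5.4207] v=[-2.4852]
Step 16: x=[5.1824] v=[-2.3833]
Step 17: x=[4.9578] v=[-2.2457]
Step 18: x=[4.7504] v=[-2.0744]
Step 19: x=[4.5632] v=[-1.8720]
Step 20: x=[4.3991] v=[-1.6415]
Step 21: x=[4.2605] v=[-1.3864]
Step 22: x=[4.1495] v=[-1.1105]
Step 23: x=[4.0677] v=[-0.8179]
Step 24: x=[4.0164] v=[-0.5131]
Step 25: x=[3.9963] v=[-0.2006]
Step 26: x=[4.0078] v=[0.1150]
First v>=0 after going negative at step 26, time=2.6000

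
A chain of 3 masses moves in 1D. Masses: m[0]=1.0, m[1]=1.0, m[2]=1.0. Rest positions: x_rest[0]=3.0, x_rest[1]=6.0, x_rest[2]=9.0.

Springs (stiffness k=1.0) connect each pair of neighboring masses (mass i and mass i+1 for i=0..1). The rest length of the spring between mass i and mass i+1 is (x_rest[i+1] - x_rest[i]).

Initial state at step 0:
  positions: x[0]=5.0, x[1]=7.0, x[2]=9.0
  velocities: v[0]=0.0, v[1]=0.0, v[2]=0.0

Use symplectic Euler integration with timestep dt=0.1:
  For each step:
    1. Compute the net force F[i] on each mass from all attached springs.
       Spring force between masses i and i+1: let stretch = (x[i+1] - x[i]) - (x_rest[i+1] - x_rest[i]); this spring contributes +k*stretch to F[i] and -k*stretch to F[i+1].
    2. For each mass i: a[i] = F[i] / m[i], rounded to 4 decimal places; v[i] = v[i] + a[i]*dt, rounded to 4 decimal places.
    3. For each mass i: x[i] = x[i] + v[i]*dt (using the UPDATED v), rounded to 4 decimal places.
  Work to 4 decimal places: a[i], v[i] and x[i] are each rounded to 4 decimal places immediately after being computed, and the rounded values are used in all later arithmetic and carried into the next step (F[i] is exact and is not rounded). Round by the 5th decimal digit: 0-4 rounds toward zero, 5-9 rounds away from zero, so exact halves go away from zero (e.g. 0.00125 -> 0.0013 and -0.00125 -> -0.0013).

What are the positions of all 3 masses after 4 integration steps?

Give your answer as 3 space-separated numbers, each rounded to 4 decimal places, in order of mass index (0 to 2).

Answer: 4.9015 7.0000 9.0985

Derivation:
Step 0: x=[5.0000 7.0000 9.0000] v=[0.0000 0.0000 0.0000]
Step 1: x=[4.9900 7.0000 9.0100] v=[-0.1000 0.0000 0.1000]
Step 2: x=[4.9701 7.0000 9.0299] v=[-0.1990 0.0000 0.1990]
Step 3: x=[4.9405 7.0000 9.0595] v=[-0.2960 0.0000 0.2960]
Step 4: x=[4.9015 7.0000 9.0985] v=[-0.3901 0.0000 0.3901]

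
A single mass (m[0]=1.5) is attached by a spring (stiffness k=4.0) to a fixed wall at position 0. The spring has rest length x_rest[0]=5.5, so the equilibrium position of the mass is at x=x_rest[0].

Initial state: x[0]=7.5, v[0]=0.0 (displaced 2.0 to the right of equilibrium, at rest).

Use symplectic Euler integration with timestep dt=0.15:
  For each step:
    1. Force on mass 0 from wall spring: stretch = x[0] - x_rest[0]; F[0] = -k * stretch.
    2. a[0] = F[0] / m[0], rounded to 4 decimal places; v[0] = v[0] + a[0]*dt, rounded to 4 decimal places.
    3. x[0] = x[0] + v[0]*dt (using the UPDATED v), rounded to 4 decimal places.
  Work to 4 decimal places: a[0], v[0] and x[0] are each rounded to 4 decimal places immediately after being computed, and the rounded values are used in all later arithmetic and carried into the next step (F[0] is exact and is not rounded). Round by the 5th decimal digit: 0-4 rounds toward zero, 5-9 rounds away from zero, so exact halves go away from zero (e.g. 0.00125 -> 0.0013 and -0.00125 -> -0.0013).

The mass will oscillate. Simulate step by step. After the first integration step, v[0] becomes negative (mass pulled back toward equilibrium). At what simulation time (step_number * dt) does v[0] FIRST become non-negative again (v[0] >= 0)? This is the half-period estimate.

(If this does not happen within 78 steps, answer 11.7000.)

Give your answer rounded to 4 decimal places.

Step 0: x=[7.5000] v=[0.0000]
Step 1: x=[7.3800] v=[-0.8000]
Step 2: x=[7.1472] v=[-1.5520]
Step 3: x=[6.8156] v=[-2.2109]
Step 4: x=[6.4050] v=[-2.7371]
Step 5: x=[5.9401] v=[-3.0991]
Step 6: x=[5.4488] v=[-3.2751]
Step 7: x=[4.9606] v=[-3.2546]
Step 8: x=[4.5048] v=[-3.0388]
Step 9: x=[4.1087] v=[-2.6407]
Step 10: x=[3.7961] v=[-2.0842]
Step 11: x=[3.5857] v=[-1.4026]
Step 12: x=[3.4902] v=[-0.6369]
Step 13: x=[3.5153] v=[0.1670]
First v>=0 after going negative at step 13, time=1.9500

Answer: 1.9500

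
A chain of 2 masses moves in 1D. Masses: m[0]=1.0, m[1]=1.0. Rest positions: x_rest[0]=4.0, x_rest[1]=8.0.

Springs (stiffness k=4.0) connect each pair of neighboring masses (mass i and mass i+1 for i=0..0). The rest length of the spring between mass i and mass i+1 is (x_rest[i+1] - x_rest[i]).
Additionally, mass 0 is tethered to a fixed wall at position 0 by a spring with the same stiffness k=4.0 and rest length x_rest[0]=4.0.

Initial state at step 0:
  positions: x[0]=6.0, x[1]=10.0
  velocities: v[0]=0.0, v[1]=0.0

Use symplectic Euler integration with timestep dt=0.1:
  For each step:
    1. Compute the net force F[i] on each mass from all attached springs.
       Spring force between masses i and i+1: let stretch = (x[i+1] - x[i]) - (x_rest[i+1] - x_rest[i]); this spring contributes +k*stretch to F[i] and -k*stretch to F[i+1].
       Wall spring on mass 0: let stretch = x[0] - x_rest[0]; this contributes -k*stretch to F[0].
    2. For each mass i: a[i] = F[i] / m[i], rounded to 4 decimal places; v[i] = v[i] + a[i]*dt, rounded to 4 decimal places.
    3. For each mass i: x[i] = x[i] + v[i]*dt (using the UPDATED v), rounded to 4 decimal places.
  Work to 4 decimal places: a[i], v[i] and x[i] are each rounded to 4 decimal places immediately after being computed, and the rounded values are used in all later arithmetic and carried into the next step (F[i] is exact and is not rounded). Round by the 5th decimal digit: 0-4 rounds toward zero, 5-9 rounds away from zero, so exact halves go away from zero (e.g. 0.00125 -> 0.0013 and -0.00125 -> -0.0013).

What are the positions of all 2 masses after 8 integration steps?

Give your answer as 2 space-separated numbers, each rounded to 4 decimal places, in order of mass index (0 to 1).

Answer: 4.1994 9.4864

Derivation:
Step 0: x=[6.0000 10.0000] v=[0.0000 0.0000]
Step 1: x=[5.9200 10.0000] v=[-0.8000 0.0000]
Step 2: x=[5.7664 9.9968] v=[-1.5360 -0.0320]
Step 3: x=[5.5514 9.9844] v=[-2.1504 -0.1242]
Step 4: x=[5.2916 9.9547] v=[-2.5978 -0.2974]
Step 5: x=[5.0067 9.8984] v=[-2.8492 -0.5626]
Step 6: x=[4.7172 9.8065] v=[-2.8952 -0.9193]
Step 7: x=[4.4426 9.6710] v=[-2.7464 -1.3550]
Step 8: x=[4.1994 9.4864] v=[-2.4321 -1.8464]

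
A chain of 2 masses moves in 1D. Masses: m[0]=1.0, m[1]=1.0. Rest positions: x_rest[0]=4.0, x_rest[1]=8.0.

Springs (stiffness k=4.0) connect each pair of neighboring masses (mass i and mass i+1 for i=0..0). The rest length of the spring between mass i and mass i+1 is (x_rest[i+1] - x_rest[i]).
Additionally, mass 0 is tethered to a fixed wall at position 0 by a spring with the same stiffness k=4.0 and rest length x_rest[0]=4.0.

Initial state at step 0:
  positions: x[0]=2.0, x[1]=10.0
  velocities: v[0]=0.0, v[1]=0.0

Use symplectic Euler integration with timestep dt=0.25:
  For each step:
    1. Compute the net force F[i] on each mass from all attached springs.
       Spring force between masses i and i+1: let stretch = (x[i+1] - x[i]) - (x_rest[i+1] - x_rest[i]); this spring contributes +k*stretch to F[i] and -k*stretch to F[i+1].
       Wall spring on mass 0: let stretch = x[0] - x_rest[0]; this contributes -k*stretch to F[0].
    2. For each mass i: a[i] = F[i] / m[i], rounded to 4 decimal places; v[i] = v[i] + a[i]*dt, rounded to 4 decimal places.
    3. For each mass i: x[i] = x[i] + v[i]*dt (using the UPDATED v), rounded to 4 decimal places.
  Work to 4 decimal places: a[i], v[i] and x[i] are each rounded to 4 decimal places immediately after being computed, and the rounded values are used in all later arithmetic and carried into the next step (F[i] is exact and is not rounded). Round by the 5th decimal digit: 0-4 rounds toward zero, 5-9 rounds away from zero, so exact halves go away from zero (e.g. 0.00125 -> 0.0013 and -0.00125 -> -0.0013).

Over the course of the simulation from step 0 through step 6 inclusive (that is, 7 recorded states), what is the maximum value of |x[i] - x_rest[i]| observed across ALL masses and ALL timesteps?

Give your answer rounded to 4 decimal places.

Answer: 2.6563

Derivation:
Step 0: x=[2.0000 10.0000] v=[0.0000 0.0000]
Step 1: x=[3.5000 9.0000] v=[6.0000 -4.0000]
Step 2: x=[5.5000 7.6250] v=[8.0000 -5.5000]
Step 3: x=[6.6563 6.7188] v=[4.6250 -3.6250]
Step 4: x=[6.1641 6.7969] v=[-1.9688 0.3125]
Step 5: x=[4.2891 7.7168] v=[-7.5001 3.6797]
Step 6: x=[2.1987 8.7798] v=[-8.3615 4.2520]
Max displacement = 2.6563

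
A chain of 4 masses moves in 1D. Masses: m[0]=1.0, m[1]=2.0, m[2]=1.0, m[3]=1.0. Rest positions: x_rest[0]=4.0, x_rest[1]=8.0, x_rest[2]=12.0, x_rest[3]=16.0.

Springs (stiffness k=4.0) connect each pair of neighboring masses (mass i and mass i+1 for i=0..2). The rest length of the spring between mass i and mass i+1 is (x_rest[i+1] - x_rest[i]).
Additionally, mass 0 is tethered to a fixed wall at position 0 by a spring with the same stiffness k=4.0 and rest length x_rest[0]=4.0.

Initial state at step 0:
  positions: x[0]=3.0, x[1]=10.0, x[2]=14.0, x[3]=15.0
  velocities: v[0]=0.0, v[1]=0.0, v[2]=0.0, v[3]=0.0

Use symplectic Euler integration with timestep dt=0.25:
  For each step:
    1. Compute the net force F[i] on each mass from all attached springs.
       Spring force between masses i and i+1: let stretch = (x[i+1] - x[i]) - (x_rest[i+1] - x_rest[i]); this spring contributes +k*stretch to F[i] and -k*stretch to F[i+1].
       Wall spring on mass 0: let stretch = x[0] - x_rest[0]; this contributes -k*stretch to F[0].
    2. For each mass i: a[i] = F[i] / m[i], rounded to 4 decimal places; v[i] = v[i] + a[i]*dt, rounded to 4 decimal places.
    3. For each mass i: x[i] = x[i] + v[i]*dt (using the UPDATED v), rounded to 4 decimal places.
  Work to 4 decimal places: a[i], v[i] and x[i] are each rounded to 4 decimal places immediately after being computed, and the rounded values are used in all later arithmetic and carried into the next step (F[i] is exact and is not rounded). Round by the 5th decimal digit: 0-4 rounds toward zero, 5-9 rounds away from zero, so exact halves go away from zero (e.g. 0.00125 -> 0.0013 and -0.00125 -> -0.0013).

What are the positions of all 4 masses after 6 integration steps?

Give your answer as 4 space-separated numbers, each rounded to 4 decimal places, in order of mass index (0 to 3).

Answer: 3.0531 7.6132 13.3828 17.3257

Derivation:
Step 0: x=[3.0000 10.0000 14.0000 15.0000] v=[0.0000 0.0000 0.0000 0.0000]
Step 1: x=[4.0000 9.6250 13.2500 15.7500] v=[4.0000 -1.5000 -3.0000 3.0000]
Step 2: x=[5.4063 9.0000 12.2188 16.8750] v=[5.6250 -2.5000 -4.1250 4.5000]
Step 3: x=[6.3594 8.3281 11.5469 17.8360] v=[3.8124 -2.6875 -2.6876 3.8438]
Step 4: x=[6.2148 7.8125 11.6426 18.2247] v=[-0.5783 -2.0625 0.3827 1.5547]
Step 5: x=[4.9160 7.5759 12.4263 17.9679] v=[-5.1954 -0.9463 3.1347 -1.0274]
Step 6: x=[3.0531 7.6132 13.3828 17.3257] v=[-7.4515 0.1490 3.8259 -2.5690]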